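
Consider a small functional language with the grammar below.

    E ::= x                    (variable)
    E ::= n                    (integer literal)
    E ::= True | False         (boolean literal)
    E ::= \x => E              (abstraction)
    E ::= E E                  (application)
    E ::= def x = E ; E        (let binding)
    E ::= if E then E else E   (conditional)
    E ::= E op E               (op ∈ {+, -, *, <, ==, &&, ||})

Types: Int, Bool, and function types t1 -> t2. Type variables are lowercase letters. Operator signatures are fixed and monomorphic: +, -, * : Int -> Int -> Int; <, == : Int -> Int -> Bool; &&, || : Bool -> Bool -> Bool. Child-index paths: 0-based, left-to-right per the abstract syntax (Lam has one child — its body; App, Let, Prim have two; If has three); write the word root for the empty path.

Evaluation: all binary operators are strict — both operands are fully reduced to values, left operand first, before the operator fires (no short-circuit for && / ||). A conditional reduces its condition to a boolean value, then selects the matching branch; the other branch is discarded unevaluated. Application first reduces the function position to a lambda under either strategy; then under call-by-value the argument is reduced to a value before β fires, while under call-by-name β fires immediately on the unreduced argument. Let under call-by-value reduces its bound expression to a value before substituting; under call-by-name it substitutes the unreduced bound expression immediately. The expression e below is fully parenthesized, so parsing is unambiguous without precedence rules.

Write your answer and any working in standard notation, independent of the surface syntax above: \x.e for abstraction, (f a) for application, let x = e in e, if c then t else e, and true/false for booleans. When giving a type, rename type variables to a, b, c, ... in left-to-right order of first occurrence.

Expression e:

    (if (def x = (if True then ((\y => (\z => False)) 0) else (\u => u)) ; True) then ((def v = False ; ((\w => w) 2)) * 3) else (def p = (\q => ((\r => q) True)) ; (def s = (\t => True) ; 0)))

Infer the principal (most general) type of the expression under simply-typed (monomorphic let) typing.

Answer: Int

Derivation:
  unify Bool ~ Bool
\z._ : b -> Bool
\y._ : a -> b -> Bool
  unify a -> b -> Bool ~ Int -> c
  unify a ~ Int
  unify b -> Bool ~ c
_ _ : b -> Bool
u : d
\u._ : d -> d
  unify b -> Bool ~ d -> d
  unify b ~ d
  unify Bool ~ d
let x : Bool -> Bool
  unify Bool ~ Bool
let v : Bool
w : e
\w._ : e -> e
  unify e -> e ~ Int -> f
  unify e ~ Int
  unify Int ~ f
_ _ : Int
  unify Int ~ Int
  unify Int ~ Int
q : g
\r._ : h -> g
  unify h -> g ~ Bool -> i
  unify h ~ Bool
  unify g ~ i
_ _ : i
\q._ : i -> i
let p : i -> i
\t._ : j -> Bool
let s : j -> Bool
  unify Int ~ Int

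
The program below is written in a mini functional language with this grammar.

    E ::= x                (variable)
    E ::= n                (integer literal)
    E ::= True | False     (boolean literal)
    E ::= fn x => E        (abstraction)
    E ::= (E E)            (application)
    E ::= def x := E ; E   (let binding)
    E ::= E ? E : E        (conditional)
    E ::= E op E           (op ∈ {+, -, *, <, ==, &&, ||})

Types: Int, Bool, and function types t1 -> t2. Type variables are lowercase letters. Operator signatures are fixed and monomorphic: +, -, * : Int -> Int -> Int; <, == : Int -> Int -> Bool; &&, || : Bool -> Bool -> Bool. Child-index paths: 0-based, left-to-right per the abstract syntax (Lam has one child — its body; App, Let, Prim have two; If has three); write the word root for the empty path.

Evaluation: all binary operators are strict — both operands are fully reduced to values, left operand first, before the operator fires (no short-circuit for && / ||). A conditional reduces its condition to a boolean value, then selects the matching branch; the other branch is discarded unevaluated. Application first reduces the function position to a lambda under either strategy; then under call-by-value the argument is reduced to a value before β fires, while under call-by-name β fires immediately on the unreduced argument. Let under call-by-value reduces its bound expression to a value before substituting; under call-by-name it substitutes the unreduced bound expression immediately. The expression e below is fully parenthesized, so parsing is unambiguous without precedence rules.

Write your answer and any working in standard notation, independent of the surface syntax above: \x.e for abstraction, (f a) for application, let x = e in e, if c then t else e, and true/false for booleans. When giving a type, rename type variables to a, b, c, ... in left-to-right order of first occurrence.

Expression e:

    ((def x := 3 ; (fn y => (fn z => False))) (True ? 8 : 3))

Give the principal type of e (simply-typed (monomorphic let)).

Answer: a -> Bool

Derivation:
let x : Int
\z._ : b -> Bool
\y._ : a -> b -> Bool
  unify Bool ~ Bool
  unify Int ~ Int
  unify a -> b -> Bool ~ Int -> c
  unify a ~ Int
  unify b -> Bool ~ c
_ _ : b -> Bool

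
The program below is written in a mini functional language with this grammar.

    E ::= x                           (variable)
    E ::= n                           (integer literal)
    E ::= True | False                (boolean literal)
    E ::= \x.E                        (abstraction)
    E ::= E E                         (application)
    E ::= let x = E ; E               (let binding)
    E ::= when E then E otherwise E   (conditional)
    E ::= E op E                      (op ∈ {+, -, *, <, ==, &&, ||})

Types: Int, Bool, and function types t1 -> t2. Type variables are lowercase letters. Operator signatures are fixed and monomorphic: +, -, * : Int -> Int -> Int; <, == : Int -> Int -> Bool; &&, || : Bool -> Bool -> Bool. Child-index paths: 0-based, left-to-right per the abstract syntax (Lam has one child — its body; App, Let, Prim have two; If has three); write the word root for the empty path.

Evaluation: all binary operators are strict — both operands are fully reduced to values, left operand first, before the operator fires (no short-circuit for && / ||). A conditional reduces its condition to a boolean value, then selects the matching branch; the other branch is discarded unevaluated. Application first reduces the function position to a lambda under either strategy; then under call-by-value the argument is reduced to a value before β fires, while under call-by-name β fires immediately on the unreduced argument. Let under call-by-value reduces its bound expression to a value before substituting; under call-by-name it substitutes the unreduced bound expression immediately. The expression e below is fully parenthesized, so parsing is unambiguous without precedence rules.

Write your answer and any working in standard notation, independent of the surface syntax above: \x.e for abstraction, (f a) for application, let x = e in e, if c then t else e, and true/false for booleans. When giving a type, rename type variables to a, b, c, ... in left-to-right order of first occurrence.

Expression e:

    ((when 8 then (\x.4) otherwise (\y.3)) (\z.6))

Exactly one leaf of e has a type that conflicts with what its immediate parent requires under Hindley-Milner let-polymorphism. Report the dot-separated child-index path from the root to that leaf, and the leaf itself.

Answer: 0.0 : 8

Working:
  unify Int ~ Bool
  FAIL: mismatch Int ~ Bool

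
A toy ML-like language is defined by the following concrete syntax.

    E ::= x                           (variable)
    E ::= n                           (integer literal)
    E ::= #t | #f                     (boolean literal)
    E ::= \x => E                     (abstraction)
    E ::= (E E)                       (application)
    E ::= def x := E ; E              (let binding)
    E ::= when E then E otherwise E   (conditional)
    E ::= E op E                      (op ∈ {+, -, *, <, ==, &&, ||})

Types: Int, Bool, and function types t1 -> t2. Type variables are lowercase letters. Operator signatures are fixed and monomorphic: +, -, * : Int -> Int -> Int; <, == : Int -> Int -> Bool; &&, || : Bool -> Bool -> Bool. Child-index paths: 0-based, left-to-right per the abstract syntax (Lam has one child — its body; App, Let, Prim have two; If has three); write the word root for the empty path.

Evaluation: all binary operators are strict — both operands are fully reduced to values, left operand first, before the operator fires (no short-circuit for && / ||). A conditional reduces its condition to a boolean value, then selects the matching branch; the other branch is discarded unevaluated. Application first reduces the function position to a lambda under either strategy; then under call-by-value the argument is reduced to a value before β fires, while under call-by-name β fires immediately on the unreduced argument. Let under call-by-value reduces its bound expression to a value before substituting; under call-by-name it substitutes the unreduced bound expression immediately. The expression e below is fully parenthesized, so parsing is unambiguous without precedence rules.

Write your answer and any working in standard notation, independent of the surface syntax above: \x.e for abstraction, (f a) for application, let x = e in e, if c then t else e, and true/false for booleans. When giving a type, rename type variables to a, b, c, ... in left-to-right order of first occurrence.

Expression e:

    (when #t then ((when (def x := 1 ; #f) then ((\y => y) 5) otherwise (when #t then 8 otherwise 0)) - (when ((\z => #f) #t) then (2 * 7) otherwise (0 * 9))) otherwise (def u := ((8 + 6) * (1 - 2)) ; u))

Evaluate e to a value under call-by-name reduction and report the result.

Answer: 8

Trace:
step 0: (if true then ((if (let x = 1 in false) then ((\y.y) 5) else (if true then 8 else 0)) - (if ((\z.false) true) then (2 * 7) else (0 * 9))) else (let u = ((8 + 6) * (1 - 2)) in u))
step 1: [if@root] ((if (let x = 1 in false) then ((\y.y) 5) else (if true then 8 else 0)) - (if ((\z.false) true) then (2 * 7) else (0 * 9)))
step 2: [let@0.0] ((if false then ((\y.y) 5) else (if true then 8 else 0)) - (if ((\z.false) true) then (2 * 7) else (0 * 9)))
step 3: [if@0] ((if true then 8 else 0) - (if ((\z.false) true) then (2 * 7) else (0 * 9)))
step 4: [if@0] (8 - (if ((\z.false) true) then (2 * 7) else (0 * 9)))
step 5: [beta@1.0] (8 - (if false then (2 * 7) else (0 * 9)))
step 6: [if@1] (8 - (0 * 9))
step 7: [delta@1] (8 - 0)
step 8: [delta@root] 8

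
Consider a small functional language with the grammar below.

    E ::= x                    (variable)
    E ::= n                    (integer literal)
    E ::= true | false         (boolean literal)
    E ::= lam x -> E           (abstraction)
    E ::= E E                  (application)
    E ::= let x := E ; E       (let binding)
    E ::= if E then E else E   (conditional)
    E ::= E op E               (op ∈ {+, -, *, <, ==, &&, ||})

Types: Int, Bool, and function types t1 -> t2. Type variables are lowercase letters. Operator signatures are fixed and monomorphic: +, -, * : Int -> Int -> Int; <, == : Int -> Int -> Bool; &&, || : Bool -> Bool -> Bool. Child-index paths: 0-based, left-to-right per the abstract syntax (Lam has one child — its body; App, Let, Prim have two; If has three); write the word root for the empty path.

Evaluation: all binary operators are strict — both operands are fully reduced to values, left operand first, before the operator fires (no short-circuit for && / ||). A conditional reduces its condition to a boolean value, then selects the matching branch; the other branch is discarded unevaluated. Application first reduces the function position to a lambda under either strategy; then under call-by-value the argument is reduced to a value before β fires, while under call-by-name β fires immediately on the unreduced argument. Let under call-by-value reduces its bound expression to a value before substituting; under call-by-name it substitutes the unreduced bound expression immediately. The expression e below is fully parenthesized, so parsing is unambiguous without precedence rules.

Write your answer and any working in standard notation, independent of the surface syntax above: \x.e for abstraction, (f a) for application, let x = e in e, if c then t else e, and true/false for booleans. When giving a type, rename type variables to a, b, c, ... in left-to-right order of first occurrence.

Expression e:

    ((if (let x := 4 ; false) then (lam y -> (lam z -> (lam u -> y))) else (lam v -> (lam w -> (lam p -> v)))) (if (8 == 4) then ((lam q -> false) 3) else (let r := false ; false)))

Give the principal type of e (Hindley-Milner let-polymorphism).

Working:
let x : Int
  unify Bool ~ Bool
y : a
\u._ : c -> a
\z._ : b -> c -> a
\y._ : a -> b -> c -> a
v : d
\p._ : f -> d
\w._ : e -> f -> d
\v._ : d -> e -> f -> d
  unify a -> b -> c -> a ~ d -> e -> f -> d
  unify a ~ d
  unify b -> c -> d ~ e -> f -> d
  unify b ~ e
  unify c -> d ~ f -> d
  unify c ~ f
  unify d ~ d
  unify Int ~ Int
  unify Int ~ Int
  unify Bool ~ Bool
\q._ : g -> Bool
  unify g -> Bool ~ Int -> h
  unify g ~ Int
  unify Bool ~ h
_ _ : Bool
let r : Bool
  unify Bool ~ Bool
  unify d -> e -> f -> d ~ Bool -> i
  unify d ~ Bool
  unify e -> f -> Bool ~ i
_ _ : e -> f -> Bool

Answer: a -> b -> Bool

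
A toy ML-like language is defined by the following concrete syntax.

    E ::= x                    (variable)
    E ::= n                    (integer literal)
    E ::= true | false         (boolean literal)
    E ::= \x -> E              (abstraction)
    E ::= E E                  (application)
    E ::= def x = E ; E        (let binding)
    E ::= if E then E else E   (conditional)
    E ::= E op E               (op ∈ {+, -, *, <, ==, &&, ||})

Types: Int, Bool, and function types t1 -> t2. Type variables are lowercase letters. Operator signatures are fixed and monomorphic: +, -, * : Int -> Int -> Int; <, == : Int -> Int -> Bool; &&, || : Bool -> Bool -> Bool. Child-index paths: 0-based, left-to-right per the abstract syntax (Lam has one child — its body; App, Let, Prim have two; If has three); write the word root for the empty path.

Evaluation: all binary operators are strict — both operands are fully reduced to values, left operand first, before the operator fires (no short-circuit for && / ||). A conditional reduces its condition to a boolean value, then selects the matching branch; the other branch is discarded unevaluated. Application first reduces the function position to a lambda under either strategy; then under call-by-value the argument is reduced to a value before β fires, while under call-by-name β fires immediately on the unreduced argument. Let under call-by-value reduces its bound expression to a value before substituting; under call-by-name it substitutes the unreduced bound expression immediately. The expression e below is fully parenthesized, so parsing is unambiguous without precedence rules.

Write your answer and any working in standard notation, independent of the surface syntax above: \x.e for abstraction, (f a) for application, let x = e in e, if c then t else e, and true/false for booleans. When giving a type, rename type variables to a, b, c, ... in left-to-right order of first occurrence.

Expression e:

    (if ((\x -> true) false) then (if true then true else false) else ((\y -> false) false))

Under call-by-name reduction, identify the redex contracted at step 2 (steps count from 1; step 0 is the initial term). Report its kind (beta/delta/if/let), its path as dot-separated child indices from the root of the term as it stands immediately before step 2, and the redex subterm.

Answer: if at root : (if true then (if true then true else false) else ((\y.false) false))

Trace:
step 0: (if ((\x.true) false) then (if true then true else false) else ((\y.false) false))
step 1: [beta@0] (if true then (if true then true else false) else ((\y.false) false))
step 2: [if@root] (if true then true else false)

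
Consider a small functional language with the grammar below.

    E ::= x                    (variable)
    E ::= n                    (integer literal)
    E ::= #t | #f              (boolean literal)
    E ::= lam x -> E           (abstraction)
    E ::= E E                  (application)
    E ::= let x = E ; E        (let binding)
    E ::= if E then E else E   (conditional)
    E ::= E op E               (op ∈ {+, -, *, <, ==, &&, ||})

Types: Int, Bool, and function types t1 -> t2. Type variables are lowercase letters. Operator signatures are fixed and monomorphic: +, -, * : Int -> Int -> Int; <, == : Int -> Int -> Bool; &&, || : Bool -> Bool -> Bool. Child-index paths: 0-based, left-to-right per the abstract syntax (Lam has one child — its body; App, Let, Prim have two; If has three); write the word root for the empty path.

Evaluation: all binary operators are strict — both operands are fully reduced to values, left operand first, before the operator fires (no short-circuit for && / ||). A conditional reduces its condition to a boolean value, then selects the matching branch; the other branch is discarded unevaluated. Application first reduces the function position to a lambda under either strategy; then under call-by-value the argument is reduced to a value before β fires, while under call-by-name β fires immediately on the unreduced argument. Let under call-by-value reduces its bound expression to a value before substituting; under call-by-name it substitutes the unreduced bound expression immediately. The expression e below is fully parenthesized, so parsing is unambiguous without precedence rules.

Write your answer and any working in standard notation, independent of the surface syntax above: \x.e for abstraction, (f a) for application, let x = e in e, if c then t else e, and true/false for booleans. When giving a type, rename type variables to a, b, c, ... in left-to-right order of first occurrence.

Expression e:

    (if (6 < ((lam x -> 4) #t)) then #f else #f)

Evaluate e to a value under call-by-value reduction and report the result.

Derivation:
step 0: (if (6 < ((\x.4) true)) then false else false)
step 1: [beta@0.1] (if (6 < 4) then false else false)
step 2: [delta@0] (if false then false else false)
step 3: [if@root] false

Answer: false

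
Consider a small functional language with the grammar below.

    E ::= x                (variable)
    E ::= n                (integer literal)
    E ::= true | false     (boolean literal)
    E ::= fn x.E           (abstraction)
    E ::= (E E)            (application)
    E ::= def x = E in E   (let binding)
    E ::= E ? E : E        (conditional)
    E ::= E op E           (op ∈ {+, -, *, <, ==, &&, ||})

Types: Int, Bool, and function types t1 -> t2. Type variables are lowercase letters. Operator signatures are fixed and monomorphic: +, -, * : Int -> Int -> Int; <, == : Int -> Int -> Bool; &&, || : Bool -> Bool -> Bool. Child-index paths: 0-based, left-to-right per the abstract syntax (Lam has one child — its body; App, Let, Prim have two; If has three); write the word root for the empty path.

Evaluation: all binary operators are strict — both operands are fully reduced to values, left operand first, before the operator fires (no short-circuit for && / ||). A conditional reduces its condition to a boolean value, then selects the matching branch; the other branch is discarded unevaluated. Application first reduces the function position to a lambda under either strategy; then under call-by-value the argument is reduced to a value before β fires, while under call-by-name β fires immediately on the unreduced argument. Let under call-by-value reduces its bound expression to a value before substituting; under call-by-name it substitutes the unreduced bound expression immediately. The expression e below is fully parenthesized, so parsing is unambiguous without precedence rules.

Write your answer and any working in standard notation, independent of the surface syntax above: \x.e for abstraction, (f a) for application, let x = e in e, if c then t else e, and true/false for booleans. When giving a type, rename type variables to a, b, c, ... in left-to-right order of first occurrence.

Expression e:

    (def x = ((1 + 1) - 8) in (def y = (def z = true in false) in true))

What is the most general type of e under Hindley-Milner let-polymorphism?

Answer: Bool

Working:
  unify Int ~ Int
  unify Int ~ Int
  unify Int ~ Int
  unify Int ~ Int
let x : Int
let z : Bool
let y : Bool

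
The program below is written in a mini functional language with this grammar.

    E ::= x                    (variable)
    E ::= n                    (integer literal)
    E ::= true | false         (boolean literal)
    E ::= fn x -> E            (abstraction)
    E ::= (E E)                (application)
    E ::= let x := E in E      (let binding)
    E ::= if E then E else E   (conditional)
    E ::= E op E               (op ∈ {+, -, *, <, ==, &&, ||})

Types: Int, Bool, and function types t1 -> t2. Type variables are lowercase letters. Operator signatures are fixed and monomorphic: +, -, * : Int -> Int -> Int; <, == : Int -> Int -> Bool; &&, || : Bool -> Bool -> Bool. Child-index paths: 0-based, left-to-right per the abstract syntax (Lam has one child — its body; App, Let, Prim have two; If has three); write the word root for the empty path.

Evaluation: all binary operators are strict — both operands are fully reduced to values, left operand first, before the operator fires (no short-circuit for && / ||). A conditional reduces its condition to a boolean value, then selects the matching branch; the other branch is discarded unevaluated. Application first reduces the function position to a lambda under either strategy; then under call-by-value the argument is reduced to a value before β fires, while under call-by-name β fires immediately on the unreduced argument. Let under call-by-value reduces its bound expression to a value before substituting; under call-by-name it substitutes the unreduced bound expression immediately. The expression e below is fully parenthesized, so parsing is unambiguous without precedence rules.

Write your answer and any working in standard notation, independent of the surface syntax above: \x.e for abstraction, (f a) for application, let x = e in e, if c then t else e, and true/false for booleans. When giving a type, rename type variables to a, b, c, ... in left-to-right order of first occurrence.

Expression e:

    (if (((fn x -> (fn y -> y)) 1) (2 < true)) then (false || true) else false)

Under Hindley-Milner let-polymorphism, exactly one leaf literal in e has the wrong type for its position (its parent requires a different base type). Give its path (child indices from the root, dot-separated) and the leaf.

Derivation:
y : b
\y._ : b -> b
\x._ : a -> b -> b
  unify a -> b -> b ~ Int -> c
  unify a ~ Int
  unify b -> b ~ c
_ _ : b -> b
  unify Int ~ Int
  unify Bool ~ Int
  FAIL: mismatch Bool ~ Int

Answer: 0.1.1 : true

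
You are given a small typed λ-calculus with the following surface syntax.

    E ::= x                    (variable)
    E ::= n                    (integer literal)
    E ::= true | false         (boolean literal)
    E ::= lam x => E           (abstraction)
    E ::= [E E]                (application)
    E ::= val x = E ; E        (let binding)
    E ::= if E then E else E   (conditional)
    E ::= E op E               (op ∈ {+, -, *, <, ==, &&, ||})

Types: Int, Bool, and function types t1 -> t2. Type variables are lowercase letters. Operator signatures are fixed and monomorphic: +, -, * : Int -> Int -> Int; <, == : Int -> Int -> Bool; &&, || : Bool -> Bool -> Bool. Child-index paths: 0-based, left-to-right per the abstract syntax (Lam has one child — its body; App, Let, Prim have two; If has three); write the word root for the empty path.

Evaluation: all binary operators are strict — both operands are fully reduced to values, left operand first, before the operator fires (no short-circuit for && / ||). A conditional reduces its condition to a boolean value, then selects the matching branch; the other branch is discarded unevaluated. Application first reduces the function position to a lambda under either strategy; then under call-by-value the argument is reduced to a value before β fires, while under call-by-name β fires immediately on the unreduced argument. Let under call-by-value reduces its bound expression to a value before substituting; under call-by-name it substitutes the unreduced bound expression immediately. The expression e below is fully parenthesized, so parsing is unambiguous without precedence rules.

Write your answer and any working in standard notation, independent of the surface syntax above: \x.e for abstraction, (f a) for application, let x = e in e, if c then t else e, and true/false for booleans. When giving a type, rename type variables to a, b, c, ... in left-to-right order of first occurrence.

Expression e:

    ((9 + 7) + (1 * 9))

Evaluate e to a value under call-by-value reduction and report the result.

Working:
step 0: ((9 + 7) + (1 * 9))
step 1: [delta@0] (16 + (1 * 9))
step 2: [delta@1] (16 + 9)
step 3: [delta@root] 25

Answer: 25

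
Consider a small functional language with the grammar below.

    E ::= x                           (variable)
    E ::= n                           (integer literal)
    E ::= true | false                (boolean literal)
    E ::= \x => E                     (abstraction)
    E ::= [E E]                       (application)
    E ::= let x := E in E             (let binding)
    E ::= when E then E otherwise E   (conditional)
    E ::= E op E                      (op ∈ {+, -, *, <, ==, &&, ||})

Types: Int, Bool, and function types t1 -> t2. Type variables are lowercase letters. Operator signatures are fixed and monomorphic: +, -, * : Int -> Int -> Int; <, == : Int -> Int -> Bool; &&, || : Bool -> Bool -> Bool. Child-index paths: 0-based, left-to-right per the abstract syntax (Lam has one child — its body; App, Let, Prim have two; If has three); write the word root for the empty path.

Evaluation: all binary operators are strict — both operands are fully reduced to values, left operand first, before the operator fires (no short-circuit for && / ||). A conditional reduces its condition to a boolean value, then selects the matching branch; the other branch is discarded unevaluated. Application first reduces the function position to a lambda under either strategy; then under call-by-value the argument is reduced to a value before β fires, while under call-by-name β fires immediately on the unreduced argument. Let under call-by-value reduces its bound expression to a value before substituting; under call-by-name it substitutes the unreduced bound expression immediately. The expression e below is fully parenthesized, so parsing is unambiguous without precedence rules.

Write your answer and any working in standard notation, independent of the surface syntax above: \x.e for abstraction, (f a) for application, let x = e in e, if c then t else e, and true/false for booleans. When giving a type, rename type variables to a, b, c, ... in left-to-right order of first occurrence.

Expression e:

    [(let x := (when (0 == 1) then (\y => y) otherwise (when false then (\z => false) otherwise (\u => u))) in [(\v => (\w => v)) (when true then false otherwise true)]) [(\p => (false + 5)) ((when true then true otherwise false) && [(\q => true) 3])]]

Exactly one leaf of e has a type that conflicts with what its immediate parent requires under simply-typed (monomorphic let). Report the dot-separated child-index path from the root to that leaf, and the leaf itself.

Answer: 1.0.0.0 : false

Working:
  unify Int ~ Int
  unify Int ~ Int
  unify Bool ~ Bool
y : a
\y._ : a -> a
  unify Bool ~ Bool
\z._ : b -> Bool
u : c
\u._ : c -> c
  unify b -> Bool ~ c -> c
  unify b ~ c
  unify Bool ~ c
  unify a -> a ~ Bool -> Bool
  unify a ~ Bool
  unify Bool ~ Bool
let x : Bool -> Bool
v : d
\w._ : e -> d
\v._ : d -> e -> d
  unify Bool ~ Bool
  unify Bool ~ Bool
  unify d -> e -> d ~ Bool -> f
  unify d ~ Bool
  unify e -> Bool ~ f
_ _ : e -> Bool
  unify Bool ~ Int
  FAIL: mismatch Bool ~ Int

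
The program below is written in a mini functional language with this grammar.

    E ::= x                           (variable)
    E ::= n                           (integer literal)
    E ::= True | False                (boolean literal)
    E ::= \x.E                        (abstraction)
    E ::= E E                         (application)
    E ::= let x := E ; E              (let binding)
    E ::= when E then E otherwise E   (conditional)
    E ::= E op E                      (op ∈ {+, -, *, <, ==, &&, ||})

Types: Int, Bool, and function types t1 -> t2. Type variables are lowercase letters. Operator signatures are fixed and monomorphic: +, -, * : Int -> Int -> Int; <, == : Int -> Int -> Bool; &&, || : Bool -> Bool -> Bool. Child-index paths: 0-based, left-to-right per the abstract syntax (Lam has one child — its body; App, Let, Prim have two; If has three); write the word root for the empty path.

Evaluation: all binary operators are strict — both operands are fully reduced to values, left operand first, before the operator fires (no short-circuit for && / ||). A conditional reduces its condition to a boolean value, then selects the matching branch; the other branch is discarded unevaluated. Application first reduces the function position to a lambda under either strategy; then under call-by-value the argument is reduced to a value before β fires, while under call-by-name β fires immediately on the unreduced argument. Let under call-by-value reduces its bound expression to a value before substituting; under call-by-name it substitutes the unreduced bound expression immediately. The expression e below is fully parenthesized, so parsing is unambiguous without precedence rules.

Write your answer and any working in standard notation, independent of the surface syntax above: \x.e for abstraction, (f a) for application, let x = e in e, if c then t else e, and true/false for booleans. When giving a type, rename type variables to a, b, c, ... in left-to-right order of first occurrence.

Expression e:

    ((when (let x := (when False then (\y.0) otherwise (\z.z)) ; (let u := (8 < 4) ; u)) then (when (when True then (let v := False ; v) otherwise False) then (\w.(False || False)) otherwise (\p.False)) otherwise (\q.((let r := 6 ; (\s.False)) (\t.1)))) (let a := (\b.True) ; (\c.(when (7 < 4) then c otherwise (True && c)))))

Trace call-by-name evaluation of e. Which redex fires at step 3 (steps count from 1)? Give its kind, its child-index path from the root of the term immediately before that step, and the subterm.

Answer: delta at 0.0 : (8 < 4)

Working:
step 0: ((if (let x = (if false then (\y.0) else (\z.z)) in (let u = (8 < 4) in u)) then (if (if true then (let v = false in v) else false) then (\w.(false || false)) else (\p.false)) else (\q.((let r = 6 in (\s.false)) (\t.1)))) (let a = (\b.true) in (\c.(if (7 < 4) then c else (true && c)))))
step 1: [let@0.0] ((if (let u = (8 < 4) in u) then (if (if true then (let v = false in v) else false) then (\w.(false || false)) else (\p.false)) else (\q.((let r = 6 in (\s.false)) (\t.1)))) (let a = (\b.true) in (\c.(if (7 < 4) then c else (true && c)))))
step 2: [let@0.0] ((if (8 < 4) then (if (if true then (let v = false in v) else false) then (\w.(false || false)) else (\p.false)) else (\q.((let r = 6 in (\s.false)) (\t.1)))) (let a = (\b.true) in (\c.(if (7 < 4) then c else (true && c)))))
step 3: [delta@0.0] ((if false then (if (if true then (let v = false in v) else false) then (\w.(false || false)) else (\p.false)) else (\q.((let r = 6 in (\s.false)) (\t.1)))) (let a = (\b.true) in (\c.(if (7 < 4) then c else (true && c)))))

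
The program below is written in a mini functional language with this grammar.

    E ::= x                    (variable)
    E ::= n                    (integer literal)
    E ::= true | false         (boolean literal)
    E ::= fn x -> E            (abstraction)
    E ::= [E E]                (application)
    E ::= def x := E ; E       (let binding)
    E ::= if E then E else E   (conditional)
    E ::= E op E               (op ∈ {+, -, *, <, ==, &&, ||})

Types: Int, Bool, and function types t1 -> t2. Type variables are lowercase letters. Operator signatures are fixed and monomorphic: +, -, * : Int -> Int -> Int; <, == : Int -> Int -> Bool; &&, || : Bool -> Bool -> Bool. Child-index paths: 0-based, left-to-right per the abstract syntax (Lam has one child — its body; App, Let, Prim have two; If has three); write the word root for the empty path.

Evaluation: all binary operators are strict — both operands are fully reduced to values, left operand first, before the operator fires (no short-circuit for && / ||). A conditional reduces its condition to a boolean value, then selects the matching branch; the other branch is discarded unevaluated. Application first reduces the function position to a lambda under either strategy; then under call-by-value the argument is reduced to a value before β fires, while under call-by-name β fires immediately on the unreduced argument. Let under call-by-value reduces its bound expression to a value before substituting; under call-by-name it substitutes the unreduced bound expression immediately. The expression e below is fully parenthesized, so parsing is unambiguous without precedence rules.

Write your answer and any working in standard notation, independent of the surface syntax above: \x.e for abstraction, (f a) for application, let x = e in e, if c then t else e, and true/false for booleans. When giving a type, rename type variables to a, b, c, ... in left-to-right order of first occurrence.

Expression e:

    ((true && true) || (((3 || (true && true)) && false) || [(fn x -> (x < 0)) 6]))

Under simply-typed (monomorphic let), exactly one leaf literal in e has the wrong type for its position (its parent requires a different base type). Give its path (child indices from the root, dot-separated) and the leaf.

Working:
  unify Bool ~ Bool
  unify Bool ~ Bool
  unify Bool ~ Bool
  unify Int ~ Bool
  FAIL: mismatch Int ~ Bool

Answer: 1.0.0.0 : 3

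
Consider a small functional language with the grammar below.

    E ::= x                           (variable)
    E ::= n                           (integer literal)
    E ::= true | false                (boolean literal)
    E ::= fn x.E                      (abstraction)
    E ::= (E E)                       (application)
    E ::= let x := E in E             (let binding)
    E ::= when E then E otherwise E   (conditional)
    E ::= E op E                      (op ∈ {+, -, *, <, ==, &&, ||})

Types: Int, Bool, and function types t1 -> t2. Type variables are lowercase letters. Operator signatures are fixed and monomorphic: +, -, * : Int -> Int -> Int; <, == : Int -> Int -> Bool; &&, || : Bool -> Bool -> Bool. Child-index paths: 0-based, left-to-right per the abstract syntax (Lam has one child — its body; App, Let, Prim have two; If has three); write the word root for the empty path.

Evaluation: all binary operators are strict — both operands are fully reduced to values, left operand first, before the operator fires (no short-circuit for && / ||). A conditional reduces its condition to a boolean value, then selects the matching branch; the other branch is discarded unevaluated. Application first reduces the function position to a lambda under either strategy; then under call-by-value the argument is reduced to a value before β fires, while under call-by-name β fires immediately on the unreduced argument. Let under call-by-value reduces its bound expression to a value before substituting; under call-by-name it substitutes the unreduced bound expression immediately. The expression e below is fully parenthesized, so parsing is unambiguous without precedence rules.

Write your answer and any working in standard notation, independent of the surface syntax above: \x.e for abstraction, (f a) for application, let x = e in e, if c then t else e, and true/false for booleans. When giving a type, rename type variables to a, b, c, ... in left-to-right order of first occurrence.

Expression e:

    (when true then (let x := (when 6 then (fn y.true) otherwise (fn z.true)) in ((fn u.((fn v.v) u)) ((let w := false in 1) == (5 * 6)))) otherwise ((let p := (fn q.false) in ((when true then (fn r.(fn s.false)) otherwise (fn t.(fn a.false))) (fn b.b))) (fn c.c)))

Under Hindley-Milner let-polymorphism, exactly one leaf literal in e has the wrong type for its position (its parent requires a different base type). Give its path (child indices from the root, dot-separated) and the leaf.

Derivation:
  unify Bool ~ Bool
  unify Int ~ Bool
  FAIL: mismatch Int ~ Bool

Answer: 1.0.0 : 6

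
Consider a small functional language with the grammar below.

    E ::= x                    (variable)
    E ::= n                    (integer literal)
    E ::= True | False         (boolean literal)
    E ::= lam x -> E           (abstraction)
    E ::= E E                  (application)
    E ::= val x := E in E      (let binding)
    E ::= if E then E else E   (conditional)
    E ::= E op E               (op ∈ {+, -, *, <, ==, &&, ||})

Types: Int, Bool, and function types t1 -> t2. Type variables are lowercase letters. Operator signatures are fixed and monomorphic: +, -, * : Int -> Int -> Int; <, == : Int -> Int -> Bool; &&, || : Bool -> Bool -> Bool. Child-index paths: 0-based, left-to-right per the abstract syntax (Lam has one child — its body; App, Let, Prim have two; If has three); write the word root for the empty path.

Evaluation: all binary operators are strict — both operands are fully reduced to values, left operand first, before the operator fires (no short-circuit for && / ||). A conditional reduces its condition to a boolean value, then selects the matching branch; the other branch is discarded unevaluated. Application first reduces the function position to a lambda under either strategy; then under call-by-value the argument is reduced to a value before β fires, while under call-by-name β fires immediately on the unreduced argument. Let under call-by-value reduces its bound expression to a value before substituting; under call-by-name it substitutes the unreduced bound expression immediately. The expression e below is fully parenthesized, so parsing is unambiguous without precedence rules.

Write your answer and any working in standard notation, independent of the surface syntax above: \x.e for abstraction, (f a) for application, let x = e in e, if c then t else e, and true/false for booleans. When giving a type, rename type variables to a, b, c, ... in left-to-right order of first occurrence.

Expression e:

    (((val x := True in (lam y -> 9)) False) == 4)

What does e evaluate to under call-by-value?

Answer: false

Derivation:
step 0: (((let x = true in (\y.9)) false) == 4)
step 1: [let@0.0] (((\y.9) false) == 4)
step 2: [beta@0] (9 == 4)
step 3: [delta@root] false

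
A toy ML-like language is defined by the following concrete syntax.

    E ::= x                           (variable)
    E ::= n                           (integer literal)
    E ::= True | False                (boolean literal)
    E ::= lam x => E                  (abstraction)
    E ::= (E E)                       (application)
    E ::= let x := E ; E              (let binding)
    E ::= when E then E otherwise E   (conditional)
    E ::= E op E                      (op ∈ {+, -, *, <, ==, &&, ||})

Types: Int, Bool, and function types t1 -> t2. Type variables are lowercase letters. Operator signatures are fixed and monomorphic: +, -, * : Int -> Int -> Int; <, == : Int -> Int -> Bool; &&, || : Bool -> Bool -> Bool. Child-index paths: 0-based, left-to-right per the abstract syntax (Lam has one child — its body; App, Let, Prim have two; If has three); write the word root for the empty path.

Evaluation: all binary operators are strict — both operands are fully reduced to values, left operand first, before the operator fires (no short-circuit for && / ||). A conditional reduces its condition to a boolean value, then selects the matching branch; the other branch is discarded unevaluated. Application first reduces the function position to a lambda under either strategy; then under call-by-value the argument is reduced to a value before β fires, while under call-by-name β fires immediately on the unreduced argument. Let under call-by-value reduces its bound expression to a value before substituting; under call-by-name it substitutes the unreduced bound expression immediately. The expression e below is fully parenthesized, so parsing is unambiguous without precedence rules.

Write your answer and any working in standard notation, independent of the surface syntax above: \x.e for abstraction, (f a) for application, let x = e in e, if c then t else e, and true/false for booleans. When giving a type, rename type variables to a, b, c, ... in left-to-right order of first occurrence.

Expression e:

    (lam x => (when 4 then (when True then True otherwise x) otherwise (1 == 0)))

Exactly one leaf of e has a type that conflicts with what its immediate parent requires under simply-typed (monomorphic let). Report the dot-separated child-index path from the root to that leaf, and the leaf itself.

Answer: 0.0 : 4

Trace:
  unify Int ~ Bool
  FAIL: mismatch Int ~ Bool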